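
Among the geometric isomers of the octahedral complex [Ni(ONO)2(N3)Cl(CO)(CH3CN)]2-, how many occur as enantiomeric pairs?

6

The six octahedral sites form three mutually perpendicular trans pairs.
Systematic enumeration (placing each ligand type in turn and discarding arrangements equivalent by rotation or reflection) gives 9 geometric isomers.
Of these, 6 lack any improper symmetry element and so occur as enantiomeric pairs, giving 9 + 6 = 15 stereoisomers in total.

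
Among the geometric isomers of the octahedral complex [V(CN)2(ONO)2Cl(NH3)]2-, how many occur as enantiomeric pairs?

2

In an octahedral complex each vertex has one trans partner and four cis neighbours.
Systematic placement gives 6 geometric isomers: CN trans, ONO trans; CN trans, ONO cis; CN cis, ONO trans; CN cis, ONO cis (3 arrangements, 2 chiral).
Of these, 2 lack any improper symmetry element and so occur as enantiomeric pairs, giving 6 + 2 = 8 stereoisomers in total.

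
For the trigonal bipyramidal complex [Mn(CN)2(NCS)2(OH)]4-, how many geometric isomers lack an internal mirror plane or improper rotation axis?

A trigonal bipyramid has two axial and three equatorial sites, which are chemically inequivalent.
Placing the ligands in turn and identifying arrangements related by rotation or reflection leaves 5 distinct geometric isomers.
One of these lacks any improper symmetry element and so occurs as an enantiomeric pair, giving 5 + 1 = 6 stereoisomers in total.

1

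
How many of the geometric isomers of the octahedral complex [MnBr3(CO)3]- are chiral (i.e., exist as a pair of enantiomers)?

0

Working through the distinct placements yields 2 geometric isomers: Br mer; Br fac.
Each arrangement has an internal mirror plane or centre of symmetry, so none is chiral.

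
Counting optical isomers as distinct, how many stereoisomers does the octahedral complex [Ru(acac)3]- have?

An octahedron has six vertices in three trans pairs; every non-trans pair is cis.
Each acac is bidentate and must span two cis positions.
Only one geometric arrangement is possible; it has no improper symmetry element, so it exists as a pair of enantiomers (2 stereoisomers).

2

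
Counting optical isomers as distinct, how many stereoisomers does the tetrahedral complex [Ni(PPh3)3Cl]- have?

All four vertices of a tetrahedron are equivalent and mutually adjacent, so cis/trans isomerism cannot arise.
Only one geometric arrangement is possible.

1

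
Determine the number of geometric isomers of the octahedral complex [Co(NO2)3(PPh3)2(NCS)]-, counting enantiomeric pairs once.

There are 3 geometric isomers: NO2 mer, PPh3 trans; NO2 fac, PPh3 cis; NO2 mer, PPh3 cis.

3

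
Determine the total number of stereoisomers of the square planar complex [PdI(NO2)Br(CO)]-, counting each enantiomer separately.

A square has two trans pairs of vertices; adjacent vertices are cis.
Systematic placement gives 3 geometric isomers: (Br/I trans, CO/NO2 trans); (Br/NO2 trans, CO/I trans); (Br/CO trans, I/NO2 trans).
Each arrangement has an internal mirror plane or centre of symmetry, so none is chiral.

3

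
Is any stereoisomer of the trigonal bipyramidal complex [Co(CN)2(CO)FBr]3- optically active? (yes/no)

yes

A trigonal bipyramid has two axial and three equatorial sites, which are chemically inequivalent.
Exhaustive case analysis gives 7 geometric isomers.
Of these, 3 lack any improper symmetry element and so occur as enantiomeric pairs, giving 7 + 3 = 10 stereoisomers in total.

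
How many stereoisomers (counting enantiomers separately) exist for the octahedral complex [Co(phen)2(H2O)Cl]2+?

3

An octahedron has six vertices in three trans pairs; every non-trans pair is cis.
Each phen is bidentate and must span two cis positions.
Systematic placement gives 2 geometric isomers: H2O and Cl mutually trans; H2O and Cl mutually cis (chiral).
One of these lacks any improper symmetry element and so occurs as an enantiomeric pair, giving 2 + 1 = 3 stereoisomers in total.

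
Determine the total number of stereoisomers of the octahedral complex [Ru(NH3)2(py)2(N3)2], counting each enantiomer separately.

6

In an octahedral complex each vertex has one trans partner and four cis neighbours.
Working through the distinct placements yields 5 geometric isomers: NH3 trans, py trans, N3 trans; NH3 cis, py cis, N3 trans; NH3 cis, py trans, N3 cis; NH3 cis, py cis, N3 cis (chiral); NH3 trans, py cis, N3 cis.
One of these lacks any improper symmetry element and so occurs as an enantiomeric pair, giving 5 + 1 = 6 stereoisomers in total.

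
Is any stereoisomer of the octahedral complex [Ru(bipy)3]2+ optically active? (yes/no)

In an octahedral complex each vertex has one trans partner and four cis neighbours.
Each bipy is bidentate and must span two cis positions.
Only one geometric arrangement is possible; it has no improper symmetry element, so it exists as a pair of enantiomers (2 stereoisomers).

yes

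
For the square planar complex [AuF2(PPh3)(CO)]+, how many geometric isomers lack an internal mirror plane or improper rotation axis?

A square has two trans pairs of vertices; adjacent vertices are cis.
The distinct arrangements are (2 in all): F cis; F trans.
Each arrangement has an internal mirror plane or centre of symmetry, so none is chiral.

0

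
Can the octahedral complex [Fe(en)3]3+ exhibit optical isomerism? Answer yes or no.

yes

An octahedron has six vertices in three trans pairs; every non-trans pair is cis.
Each en is bidentate and must span two cis positions.
Only one geometric arrangement is possible; it has no improper symmetry element, so it exists as a pair of enantiomers (2 stereoisomers).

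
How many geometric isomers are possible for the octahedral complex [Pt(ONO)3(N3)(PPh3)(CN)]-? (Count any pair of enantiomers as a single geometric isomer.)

4

In an octahedral complex each vertex has one trans partner and four cis neighbours.
Systematic placement gives 4 geometric isomers: ONO mer (3 arrangements); ONO fac (chiral).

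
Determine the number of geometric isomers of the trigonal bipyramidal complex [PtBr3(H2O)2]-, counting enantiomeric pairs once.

3

A trigonal bipyramid has two axial and three equatorial sites, which are chemically inequivalent.
Systematic placement gives 3 geometric isomers: H2O both equatorial; H2O one axial, one equatorial; H2O both axial.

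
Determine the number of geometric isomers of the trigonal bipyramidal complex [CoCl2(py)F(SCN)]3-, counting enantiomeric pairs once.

In a trigonal bipyramid the two axial positions differ from the three equatorial ones.
Placing the ligands in turn and identifying arrangements related by rotation or reflection leaves 7 distinct geometric isomers.

7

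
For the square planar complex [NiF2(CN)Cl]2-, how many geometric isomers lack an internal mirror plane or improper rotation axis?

A square has two trans pairs of vertices; adjacent vertices are cis.
Working through the distinct placements yields 2 geometric isomers: F cis; F trans.
Each arrangement has an internal mirror plane or centre of symmetry, so none is chiral.

0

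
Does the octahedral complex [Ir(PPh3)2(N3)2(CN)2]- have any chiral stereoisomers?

The six octahedral sites form three mutually perpendicular trans pairs.
Systematic placement gives 5 geometric isomers: PPh3 trans, N3 trans, CN trans; PPh3 cis, N3 cis, CN trans; PPh3 trans, N3 cis, CN cis; PPh3 cis, N3 cis, CN cis (chiral); PPh3 cis, N3 trans, CN cis.
One of these lacks any improper symmetry element and so occurs as an enantiomeric pair, giving 5 + 1 = 6 stereoisomers in total.

yes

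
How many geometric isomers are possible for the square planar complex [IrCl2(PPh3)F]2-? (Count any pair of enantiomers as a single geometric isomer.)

The distinct arrangements are (2 in all): Cl cis; Cl trans.

2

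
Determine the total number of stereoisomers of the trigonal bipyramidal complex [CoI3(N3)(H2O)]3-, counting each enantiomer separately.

4

A trigonal bipyramid has two axial and three equatorial sites, which are chemically inequivalent.
There are 4 geometric isomers: N3 equatorial, H2O axial; N3 axial, H2O axial; N3 equatorial, H2O equatorial; N3 axial, H2O equatorial.
Each arrangement has an internal mirror plane or centre of symmetry, so none is chiral.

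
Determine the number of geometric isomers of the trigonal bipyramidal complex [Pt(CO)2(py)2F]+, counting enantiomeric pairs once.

5

In a trigonal bipyramid the two axial positions differ from the three equatorial ones.
Placing the ligands in turn and identifying arrangements related by rotation or reflection leaves 5 distinct geometric isomers.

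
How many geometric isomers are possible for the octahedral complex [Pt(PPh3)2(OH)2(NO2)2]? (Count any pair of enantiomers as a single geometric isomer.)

5

The distinct arrangements are (5 in all): PPh3 trans, OH trans, NO2 trans; PPh3 cis, OH cis, NO2 trans; PPh3 trans, OH cis, NO2 cis; PPh3 cis, OH cis, NO2 cis (chiral); PPh3 cis, OH trans, NO2 cis.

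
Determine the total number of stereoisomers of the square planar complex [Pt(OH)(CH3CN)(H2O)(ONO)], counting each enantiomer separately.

A square has two trans pairs of vertices; adjacent vertices are cis.
There are 3 geometric isomers: (CH3CN/OH trans, H2O/ONO trans); (CH3CN/ONO trans, H2O/OH trans); (CH3CN/H2O trans, OH/ONO trans).
Each arrangement has an internal mirror plane or centre of symmetry, so none is chiral.

3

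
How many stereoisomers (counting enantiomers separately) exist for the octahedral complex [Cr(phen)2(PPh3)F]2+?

3

The six octahedral sites form three mutually perpendicular trans pairs.
Each phen is bidentate and must span two cis positions.
Systematic placement gives 2 geometric isomers: PPh3 and F mutually trans; PPh3 and F mutually cis (chiral).
One of these lacks any improper symmetry element and so occurs as an enantiomeric pair, giving 2 + 1 = 3 stereoisomers in total.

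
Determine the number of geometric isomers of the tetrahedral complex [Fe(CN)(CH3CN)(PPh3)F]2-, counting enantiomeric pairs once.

1

All four vertices of a tetrahedron are equivalent and mutually adjacent, so cis/trans isomerism cannot arise.
Only one geometric arrangement is possible; it has no improper symmetry element, so it exists as a pair of enantiomers (2 stereoisomers).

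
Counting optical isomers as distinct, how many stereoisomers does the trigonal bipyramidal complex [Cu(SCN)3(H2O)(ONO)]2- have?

Working through the distinct placements yields 4 geometric isomers: H2O axial, ONO axial; H2O axial, ONO equatorial; H2O equatorial, ONO axial; H2O equatorial, ONO equatorial.
Each arrangement has an internal mirror plane or centre of symmetry, so none is chiral.

4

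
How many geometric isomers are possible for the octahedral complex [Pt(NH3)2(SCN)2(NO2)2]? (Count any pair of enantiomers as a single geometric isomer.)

5

The six octahedral sites form three mutually perpendicular trans pairs.
Working through the distinct placements yields 5 geometric isomers: NH3 trans, SCN trans, NO2 trans; NH3 trans, SCN cis, NO2 cis; NH3 cis, SCN trans, NO2 cis; NH3 cis, SCN cis, NO2 cis (chiral); NH3 cis, SCN cis, NO2 trans.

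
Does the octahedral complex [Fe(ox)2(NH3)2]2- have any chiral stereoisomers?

Each ox is bidentate and must span two cis positions.
The distinct arrangements are (2 in all): NH3 trans; NH3 cis (chiral).
One of these lacks any improper symmetry element and so occurs as an enantiomeric pair, giving 2 + 1 = 3 stereoisomers in total.

yes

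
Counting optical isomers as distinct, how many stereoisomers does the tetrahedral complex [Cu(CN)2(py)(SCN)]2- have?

In a tetrahedral complex all four positions are equivalent and every pair of ligands is adjacent — there is no cis/trans distinction.
Only one geometric arrangement is possible.

1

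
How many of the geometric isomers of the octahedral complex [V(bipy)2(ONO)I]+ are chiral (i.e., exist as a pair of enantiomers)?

An octahedron has six vertices in three trans pairs; every non-trans pair is cis.
Each bipy is bidentate and must span two cis positions.
Working through the distinct placements yields 2 geometric isomers: ONO and I mutually trans; ONO and I mutually cis (chiral).
One of these lacks any improper symmetry element and so occurs as an enantiomeric pair, giving 2 + 1 = 3 stereoisomers in total.

1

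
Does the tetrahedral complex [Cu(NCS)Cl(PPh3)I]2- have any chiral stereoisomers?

yes

All four vertices of a tetrahedron are equivalent and mutually adjacent, so cis/trans isomerism cannot arise.
Only one geometric arrangement is possible; it has no improper symmetry element, so it exists as a pair of enantiomers (2 stereoisomers).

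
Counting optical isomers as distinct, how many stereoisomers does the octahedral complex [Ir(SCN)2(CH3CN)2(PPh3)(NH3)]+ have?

There are 6 geometric isomers: SCN trans, CH3CN trans; SCN cis, CH3CN trans; SCN trans, CH3CN cis; SCN cis, CH3CN cis (3 arrangements, 2 chiral).
Of these, 2 lack any improper symmetry element and so occur as enantiomeric pairs, giving 6 + 2 = 8 stereoisomers in total.

8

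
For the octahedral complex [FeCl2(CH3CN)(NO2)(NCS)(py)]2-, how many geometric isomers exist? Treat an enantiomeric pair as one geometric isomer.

The six octahedral sites form three mutually perpendicular trans pairs.
Placing the ligands in turn and identifying arrangements related by rotation or reflection leaves 9 distinct geometric isomers.

9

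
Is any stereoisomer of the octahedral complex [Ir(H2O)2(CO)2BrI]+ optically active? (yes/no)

yes

The six octahedral sites form three mutually perpendicular trans pairs.
Working through the distinct placements yields 6 geometric isomers: H2O cis, CO cis (3 arrangements, 2 chiral); H2O trans, CO cis; H2O cis, CO trans; H2O trans, CO trans.
Of these, 2 lack any improper symmetry element and so occur as enantiomeric pairs, giving 6 + 2 = 8 stereoisomers in total.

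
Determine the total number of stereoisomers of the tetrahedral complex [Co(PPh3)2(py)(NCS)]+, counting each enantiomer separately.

All four vertices of a tetrahedron are equivalent and mutually adjacent, so cis/trans isomerism cannot arise.
Only one geometric arrangement is possible.

1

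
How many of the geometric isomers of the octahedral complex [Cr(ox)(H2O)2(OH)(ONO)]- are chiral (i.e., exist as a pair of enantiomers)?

2

The six octahedral sites form three mutually perpendicular trans pairs.
Each ox is bidentate and must span two cis positions.
Systematic placement gives 4 geometric isomers: H2O trans; H2O cis (3 arrangements, 2 chiral).
Of these, 2 lack any improper symmetry element and so occur as enantiomeric pairs, giving 4 + 2 = 6 stereoisomers in total.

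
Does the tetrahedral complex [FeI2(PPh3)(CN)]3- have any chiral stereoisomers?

All four vertices of a tetrahedron are equivalent and mutually adjacent, so cis/trans isomerism cannot arise.
Only one geometric arrangement is possible.

no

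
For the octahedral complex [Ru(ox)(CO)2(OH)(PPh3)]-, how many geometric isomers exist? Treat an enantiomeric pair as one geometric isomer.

4

Each ox is bidentate and must span two cis positions.
The distinct arrangements are (4 in all): CO trans; CO cis (3 arrangements, 2 chiral).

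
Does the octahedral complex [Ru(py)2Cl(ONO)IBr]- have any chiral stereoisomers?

An octahedron has six vertices in three trans pairs; every non-trans pair is cis.
Placing the ligands in turn and identifying arrangements related by rotation or reflection leaves 9 distinct geometric isomers.
Of these, 6 lack any improper symmetry element and so occur as enantiomeric pairs, giving 9 + 6 = 15 stereoisomers in total.

yes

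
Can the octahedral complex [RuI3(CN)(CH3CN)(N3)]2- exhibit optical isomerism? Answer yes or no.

In an octahedral complex each vertex has one trans partner and four cis neighbours.
The distinct arrangements are (4 in all): I mer (3 arrangements); I fac (chiral).
One of these lacks any improper symmetry element and so occurs as an enantiomeric pair, giving 4 + 1 = 5 stereoisomers in total.

yes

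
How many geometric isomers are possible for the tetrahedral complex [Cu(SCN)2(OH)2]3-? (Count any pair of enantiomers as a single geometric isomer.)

1

All four vertices of a tetrahedron are equivalent and mutually adjacent, so cis/trans isomerism cannot arise.
Only one geometric arrangement is possible.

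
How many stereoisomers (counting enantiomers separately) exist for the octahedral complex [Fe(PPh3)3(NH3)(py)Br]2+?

5

An octahedron has six vertices in three trans pairs; every non-trans pair is cis.
There are 4 geometric isomers: PPh3 mer (3 arrangements); PPh3 fac (chiral).
One of these lacks any improper symmetry element and so occurs as an enantiomeric pair, giving 4 + 1 = 5 stereoisomers in total.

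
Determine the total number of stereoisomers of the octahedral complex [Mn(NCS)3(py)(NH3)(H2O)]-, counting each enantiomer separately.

5

An octahedron has six vertices in three trans pairs; every non-trans pair is cis.
There are 4 geometric isomers: NCS mer (3 arrangements); NCS fac (chiral).
One of these lacks any improper symmetry element and so occurs as an enantiomeric pair, giving 4 + 1 = 5 stereoisomers in total.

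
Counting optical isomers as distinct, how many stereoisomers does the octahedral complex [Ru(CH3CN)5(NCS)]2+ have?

An octahedron has six vertices in three trans pairs; every non-trans pair is cis.
Only one geometric arrangement is possible.

1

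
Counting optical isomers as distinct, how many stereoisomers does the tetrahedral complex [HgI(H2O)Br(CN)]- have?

All four vertices of a tetrahedron are equivalent and mutually adjacent, so cis/trans isomerism cannot arise.
Only one geometric arrangement is possible; it has no improper symmetry element, so it exists as a pair of enantiomers (2 stereoisomers).

2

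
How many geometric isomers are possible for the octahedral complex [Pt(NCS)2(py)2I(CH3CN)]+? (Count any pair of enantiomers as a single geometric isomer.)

There are 6 geometric isomers: NCS trans, py trans; NCS cis, py cis (3 arrangements, 2 chiral); NCS cis, py trans; NCS trans, py cis.

6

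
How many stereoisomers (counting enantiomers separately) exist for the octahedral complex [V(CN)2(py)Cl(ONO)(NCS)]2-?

15

The six octahedral sites form three mutually perpendicular trans pairs.
Systematic enumeration (placing each ligand type in turn and discarding arrangements equivalent by rotation or reflection) gives 9 geometric isomers.
Of these, 6 lack any improper symmetry element and so occur as enantiomeric pairs, giving 9 + 6 = 15 stereoisomers in total.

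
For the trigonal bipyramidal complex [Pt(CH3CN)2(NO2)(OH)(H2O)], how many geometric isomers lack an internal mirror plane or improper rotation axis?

3

A trigonal bipyramid has two axial and three equatorial sites, which are chemically inequivalent.
Exhaustive case analysis gives 7 geometric isomers.
Of these, 3 lack any improper symmetry element and so occur as enantiomeric pairs, giving 7 + 3 = 10 stereoisomers in total.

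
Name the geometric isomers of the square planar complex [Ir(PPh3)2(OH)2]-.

cis and trans

A square has two trans pairs of vertices; adjacent vertices are cis.
Working through the distinct placements yields 2 geometric isomers: PPh3 cis; PPh3 trans.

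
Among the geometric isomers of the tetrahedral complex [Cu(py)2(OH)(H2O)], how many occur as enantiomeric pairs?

Only one geometric arrangement is possible.

0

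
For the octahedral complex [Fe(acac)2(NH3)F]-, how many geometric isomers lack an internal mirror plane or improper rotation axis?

1

Each acac is bidentate and must span two cis positions.
The distinct arrangements are (2 in all): NH3 and F mutually trans; NH3 and F mutually cis (chiral).
One of these lacks any improper symmetry element and so occurs as an enantiomeric pair, giving 2 + 1 = 3 stereoisomers in total.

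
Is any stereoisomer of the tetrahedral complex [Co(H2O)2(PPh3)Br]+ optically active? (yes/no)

no

All four vertices of a tetrahedron are equivalent and mutually adjacent, so cis/trans isomerism cannot arise.
Only one geometric arrangement is possible.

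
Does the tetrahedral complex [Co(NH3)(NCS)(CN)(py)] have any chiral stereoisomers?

yes

All four vertices of a tetrahedron are equivalent and mutually adjacent, so cis/trans isomerism cannot arise.
Only one geometric arrangement is possible; it has no improper symmetry element, so it exists as a pair of enantiomers (2 stereoisomers).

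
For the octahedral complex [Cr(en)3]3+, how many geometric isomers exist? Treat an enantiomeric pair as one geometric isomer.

Each en is bidentate and must span two cis positions.
Only one geometric arrangement is possible; it has no improper symmetry element, so it exists as a pair of enantiomers (2 stereoisomers).

1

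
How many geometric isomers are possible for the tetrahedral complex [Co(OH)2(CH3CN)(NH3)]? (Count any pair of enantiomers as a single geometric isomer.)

All four vertices of a tetrahedron are equivalent and mutually adjacent, so cis/trans isomerism cannot arise.
Only one geometric arrangement is possible.

1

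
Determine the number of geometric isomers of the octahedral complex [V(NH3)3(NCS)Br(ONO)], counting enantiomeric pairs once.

The distinct arrangements are (4 in all): NH3 mer (3 arrangements); NH3 fac (chiral).

4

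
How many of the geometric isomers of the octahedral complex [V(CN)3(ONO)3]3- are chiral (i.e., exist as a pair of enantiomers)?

0

An octahedron has six vertices in three trans pairs; every non-trans pair is cis.
Working through the distinct placements yields 2 geometric isomers: CN mer; CN fac.
Each arrangement has an internal mirror plane or centre of symmetry, so none is chiral.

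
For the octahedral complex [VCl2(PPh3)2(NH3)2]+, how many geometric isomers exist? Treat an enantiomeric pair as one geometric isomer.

The six octahedral sites form three mutually perpendicular trans pairs.
Working through the distinct placements yields 5 geometric isomers: Cl trans, PPh3 trans, NH3 trans; Cl trans, PPh3 cis, NH3 cis; Cl cis, PPh3 trans, NH3 cis; Cl cis, PPh3 cis, NH3 cis (chiral); Cl cis, PPh3 cis, NH3 trans.

5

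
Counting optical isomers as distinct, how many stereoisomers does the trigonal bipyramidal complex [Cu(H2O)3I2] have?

3

A trigonal bipyramid has two axial and three equatorial sites, which are chemically inequivalent.
There are 3 geometric isomers: I both equatorial; I one axial, one equatorial; I both axial.
Each arrangement has an internal mirror plane or centre of symmetry, so none is chiral.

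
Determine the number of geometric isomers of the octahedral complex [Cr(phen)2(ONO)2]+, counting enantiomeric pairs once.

2

Each phen is bidentate and must span two cis positions.
Systematic placement gives 2 geometric isomers: ONO trans; ONO cis (chiral).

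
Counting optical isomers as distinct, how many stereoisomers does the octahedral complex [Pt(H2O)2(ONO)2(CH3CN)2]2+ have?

The six octahedral sites form three mutually perpendicular trans pairs.
The distinct arrangements are (5 in all): H2O trans, ONO trans, CH3CN trans; H2O cis, ONO cis, CH3CN trans; H2O cis, ONO trans, CH3CN cis; H2O cis, ONO cis, CH3CN cis (chiral); H2O trans, ONO cis, CH3CN cis.
One of these lacks any improper symmetry element and so occurs as an enantiomeric pair, giving 5 + 1 = 6 stereoisomers in total.

6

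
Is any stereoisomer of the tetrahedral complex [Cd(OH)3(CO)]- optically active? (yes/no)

no

In a tetrahedral complex all four positions are equivalent and every pair of ligands is adjacent — there is no cis/trans distinction.
Only one geometric arrangement is possible.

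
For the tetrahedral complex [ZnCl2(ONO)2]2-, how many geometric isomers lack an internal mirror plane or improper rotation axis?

In a tetrahedral complex all four positions are equivalent and every pair of ligands is adjacent — there is no cis/trans distinction.
Only one geometric arrangement is possible.

0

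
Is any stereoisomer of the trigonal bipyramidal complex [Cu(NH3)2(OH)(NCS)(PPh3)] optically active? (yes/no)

yes

In a trigonal bipyramid the two axial positions differ from the three equatorial ones.
Exhaustive case analysis gives 7 geometric isomers.
Of these, 3 lack any improper symmetry element and so occur as enantiomeric pairs, giving 7 + 3 = 10 stereoisomers in total.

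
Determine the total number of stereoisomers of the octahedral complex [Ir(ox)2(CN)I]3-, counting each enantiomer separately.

The six octahedral sites form three mutually perpendicular trans pairs.
Each ox is bidentate and must span two cis positions.
Working through the distinct placements yields 2 geometric isomers: CN and I mutually trans; CN and I mutually cis (chiral).
One of these lacks any improper symmetry element and so occurs as an enantiomeric pair, giving 2 + 1 = 3 stereoisomers in total.

3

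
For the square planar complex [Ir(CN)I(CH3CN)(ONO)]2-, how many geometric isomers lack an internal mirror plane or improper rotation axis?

A square has two trans pairs of vertices; adjacent vertices are cis.
Working through the distinct placements yields 3 geometric isomers: (CH3CN/I trans, CN/ONO trans); (CH3CN/ONO trans, CN/I trans); (CH3CN/CN trans, I/ONO trans).
Each arrangement has an internal mirror plane or centre of symmetry, so none is chiral.

0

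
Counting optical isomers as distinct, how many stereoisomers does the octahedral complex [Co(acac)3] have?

Each acac is bidentate and must span two cis positions.
Only one geometric arrangement is possible; it has no improper symmetry element, so it exists as a pair of enantiomers (2 stereoisomers).

2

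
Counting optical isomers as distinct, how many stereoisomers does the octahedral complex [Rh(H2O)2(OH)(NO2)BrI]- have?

15

Exhaustive case analysis gives 9 geometric isomers.
Of these, 6 lack any improper symmetry element and so occur as enantiomeric pairs, giving 9 + 6 = 15 stereoisomers in total.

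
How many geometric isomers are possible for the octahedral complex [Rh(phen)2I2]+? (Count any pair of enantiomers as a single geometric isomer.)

2

The six octahedral sites form three mutually perpendicular trans pairs.
Each phen is bidentate and must span two cis positions.
There are 2 geometric isomers: I trans; I cis (chiral).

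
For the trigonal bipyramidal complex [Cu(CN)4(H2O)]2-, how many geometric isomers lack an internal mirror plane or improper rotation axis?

A trigonal bipyramid has two axial and three equatorial sites, which are chemically inequivalent.
Systematic placement gives 2 geometric isomers: H2O equatorial; H2O axial.
Each arrangement has an internal mirror plane or centre of symmetry, so none is chiral.

0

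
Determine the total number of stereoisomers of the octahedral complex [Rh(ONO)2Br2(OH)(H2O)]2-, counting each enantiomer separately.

8

The six octahedral sites form three mutually perpendicular trans pairs.
The distinct arrangements are (6 in all): ONO trans, Br trans; ONO cis, Br trans; ONO trans, Br cis; ONO cis, Br cis (3 arrangements, 2 chiral).
Of these, 2 lack any improper symmetry element and so occur as enantiomeric pairs, giving 6 + 2 = 8 stereoisomers in total.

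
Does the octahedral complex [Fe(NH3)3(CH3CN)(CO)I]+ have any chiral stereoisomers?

An octahedron has six vertices in three trans pairs; every non-trans pair is cis.
There are 4 geometric isomers: NH3 mer (3 arrangements); NH3 fac (chiral).
One of these lacks any improper symmetry element and so occurs as an enantiomeric pair, giving 4 + 1 = 5 stereoisomers in total.

yes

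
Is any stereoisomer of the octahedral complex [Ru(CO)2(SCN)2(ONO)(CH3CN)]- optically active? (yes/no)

An octahedron has six vertices in three trans pairs; every non-trans pair is cis.
The distinct arrangements are (6 in all): CO cis, SCN trans; CO cis, SCN cis (3 arrangements, 2 chiral); CO trans, SCN trans; CO trans, SCN cis.
Of these, 2 lack any improper symmetry element and so occur as enantiomeric pairs, giving 6 + 2 = 8 stereoisomers in total.

yes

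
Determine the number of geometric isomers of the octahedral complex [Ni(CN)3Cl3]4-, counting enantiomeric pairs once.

The six octahedral sites form three mutually perpendicular trans pairs.
Working through the distinct placements yields 2 geometric isomers: CN mer; CN fac.

2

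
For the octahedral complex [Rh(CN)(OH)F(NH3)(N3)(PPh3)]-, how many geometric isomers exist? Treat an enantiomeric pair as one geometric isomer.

An octahedron has six vertices in three trans pairs; every non-trans pair is cis.
Exhaustive case analysis gives 15 geometric isomers.

15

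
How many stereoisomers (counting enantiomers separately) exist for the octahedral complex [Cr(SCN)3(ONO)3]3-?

2

There are 2 geometric isomers: SCN mer; SCN fac.
Each arrangement has an internal mirror plane or centre of symmetry, so none is chiral.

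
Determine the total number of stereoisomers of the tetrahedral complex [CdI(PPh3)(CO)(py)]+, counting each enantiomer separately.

2

All four vertices of a tetrahedron are equivalent and mutually adjacent, so cis/trans isomerism cannot arise.
Only one geometric arrangement is possible; it has no improper symmetry element, so it exists as a pair of enantiomers (2 stereoisomers).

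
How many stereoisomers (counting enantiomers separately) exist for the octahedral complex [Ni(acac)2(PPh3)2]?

3

Each acac is bidentate and must span two cis positions.
The distinct arrangements are (2 in all): PPh3 trans; PPh3 cis (chiral).
One of these lacks any improper symmetry element and so occurs as an enantiomeric pair, giving 2 + 1 = 3 stereoisomers in total.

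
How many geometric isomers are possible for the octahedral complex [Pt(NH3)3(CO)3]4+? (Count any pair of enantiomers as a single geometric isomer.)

2

In an octahedral complex each vertex has one trans partner and four cis neighbours.
There are 2 geometric isomers: NH3 mer; NH3 fac.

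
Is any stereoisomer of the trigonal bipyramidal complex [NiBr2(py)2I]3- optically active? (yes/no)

yes

In a trigonal bipyramid the two axial positions differ from the three equatorial ones.
Placing the ligands in turn and identifying arrangements related by rotation or reflection leaves 5 distinct geometric isomers.
One of these lacks any improper symmetry element and so occurs as an enantiomeric pair, giving 5 + 1 = 6 stereoisomers in total.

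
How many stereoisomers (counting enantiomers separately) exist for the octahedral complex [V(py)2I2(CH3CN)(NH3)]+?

8

Working through the distinct placements yields 6 geometric isomers: py trans, I cis; py cis, I cis (3 arrangements, 2 chiral); py trans, I trans; py cis, I trans.
Of these, 2 lack any improper symmetry element and so occur as enantiomeric pairs, giving 6 + 2 = 8 stereoisomers in total.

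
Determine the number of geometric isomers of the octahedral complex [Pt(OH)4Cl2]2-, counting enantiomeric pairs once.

2

In an octahedral complex each vertex has one trans partner and four cis neighbours.
There are 2 geometric isomers: Cl trans; Cl cis.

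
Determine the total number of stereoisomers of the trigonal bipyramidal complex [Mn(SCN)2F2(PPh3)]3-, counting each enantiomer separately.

Placing the ligands in turn and identifying arrangements related by rotation or reflection leaves 5 distinct geometric isomers.
One of these lacks any improper symmetry element and so occurs as an enantiomeric pair, giving 5 + 1 = 6 stereoisomers in total.

6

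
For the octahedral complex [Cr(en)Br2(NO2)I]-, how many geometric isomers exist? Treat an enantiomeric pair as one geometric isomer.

In an octahedral complex each vertex has one trans partner and four cis neighbours.
Each en is bidentate and must span two cis positions.
There are 4 geometric isomers: Br trans; Br cis (3 arrangements, 2 chiral).

4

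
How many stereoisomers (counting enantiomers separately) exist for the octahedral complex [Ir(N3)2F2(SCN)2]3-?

6

Working through the distinct placements yields 5 geometric isomers: N3 trans, F trans, SCN trans; N3 cis, F trans, SCN cis; N3 cis, F cis, SCN trans; N3 cis, F cis, SCN cis (chiral); N3 trans, F cis, SCN cis.
One of these lacks any improper symmetry element and so occurs as an enantiomeric pair, giving 5 + 1 = 6 stereoisomers in total.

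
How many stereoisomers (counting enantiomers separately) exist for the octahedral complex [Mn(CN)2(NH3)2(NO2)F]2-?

In an octahedral complex each vertex has one trans partner and four cis neighbours.
Systematic placement gives 6 geometric isomers: CN trans, NH3 cis; CN trans, NH3 trans; CN cis, NH3 cis (3 arrangements, 2 chiral); CN cis, NH3 trans.
Of these, 2 lack any improper symmetry element and so occur as enantiomeric pairs, giving 6 + 2 = 8 stereoisomers in total.

8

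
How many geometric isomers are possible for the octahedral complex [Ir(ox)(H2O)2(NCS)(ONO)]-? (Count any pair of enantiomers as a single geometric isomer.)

4

The six octahedral sites form three mutually perpendicular trans pairs.
Each ox is bidentate and must span two cis positions.
Working through the distinct placements yields 4 geometric isomers: H2O trans; H2O cis (3 arrangements, 2 chiral).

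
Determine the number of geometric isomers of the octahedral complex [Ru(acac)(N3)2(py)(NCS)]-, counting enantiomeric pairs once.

4

The six octahedral sites form three mutually perpendicular trans pairs.
Each acac is bidentate and must span two cis positions.
There are 4 geometric isomers: N3 trans; N3 cis (3 arrangements, 2 chiral).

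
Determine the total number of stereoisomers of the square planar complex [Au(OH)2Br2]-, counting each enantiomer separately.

A square has two trans pairs of vertices; adjacent vertices are cis.
There are 2 geometric isomers: OH cis; OH trans.
Each arrangement has an internal mirror plane or centre of symmetry, so none is chiral.

2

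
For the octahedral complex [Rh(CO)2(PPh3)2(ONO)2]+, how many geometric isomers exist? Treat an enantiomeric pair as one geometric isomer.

Working through the distinct placements yields 5 geometric isomers: CO trans, PPh3 trans, ONO trans; CO trans, PPh3 cis, ONO cis; CO cis, PPh3 trans, ONO cis; CO cis, PPh3 cis, ONO cis (chiral); CO cis, PPh3 cis, ONO trans.

5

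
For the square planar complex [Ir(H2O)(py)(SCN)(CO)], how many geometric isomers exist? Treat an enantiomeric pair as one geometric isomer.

3

In a square planar complex each vertex has one trans partner and two cis neighbours.
Systematic placement gives 3 geometric isomers: (CO/SCN trans, H2O/py trans); (CO/py trans, H2O/SCN trans); (CO/H2O trans, SCN/py trans).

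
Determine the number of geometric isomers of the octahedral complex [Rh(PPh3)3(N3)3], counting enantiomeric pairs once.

2

An octahedron has six vertices in three trans pairs; every non-trans pair is cis.
There are 2 geometric isomers: PPh3 mer; PPh3 fac.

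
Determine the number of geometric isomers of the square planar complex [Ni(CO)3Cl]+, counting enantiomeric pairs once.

Only one geometric arrangement is possible.

1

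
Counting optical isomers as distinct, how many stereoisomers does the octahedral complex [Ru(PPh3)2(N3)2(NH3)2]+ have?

An octahedron has six vertices in three trans pairs; every non-trans pair is cis.
There are 5 geometric isomers: PPh3 trans, N3 trans, NH3 trans; PPh3 cis, N3 trans, NH3 cis; PPh3 trans, N3 cis, NH3 cis; PPh3 cis, N3 cis, NH3 cis (chiral); PPh3 cis, N3 cis, NH3 trans.
One of these lacks any improper symmetry element and so occurs as an enantiomeric pair, giving 5 + 1 = 6 stereoisomers in total.

6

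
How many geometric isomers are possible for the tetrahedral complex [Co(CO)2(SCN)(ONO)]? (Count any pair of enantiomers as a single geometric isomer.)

1

In a tetrahedral complex all four positions are equivalent and every pair of ligands is adjacent — there is no cis/trans distinction.
Only one geometric arrangement is possible.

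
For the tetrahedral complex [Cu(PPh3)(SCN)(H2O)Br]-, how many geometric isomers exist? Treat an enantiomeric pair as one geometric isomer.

All four vertices of a tetrahedron are equivalent and mutually adjacent, so cis/trans isomerism cannot arise.
Only one geometric arrangement is possible; it has no improper symmetry element, so it exists as a pair of enantiomers (2 stereoisomers).

1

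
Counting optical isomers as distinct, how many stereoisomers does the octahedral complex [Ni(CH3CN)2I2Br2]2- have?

In an octahedral complex each vertex has one trans partner and four cis neighbours.
The distinct arrangements are (5 in all): CH3CN trans, I trans, Br trans; CH3CN cis, I cis, Br trans; CH3CN cis, I trans, Br cis; CH3CN cis, I cis, Br cis (chiral); CH3CN trans, I cis, Br cis.
One of these lacks any improper symmetry element and so occurs as an enantiomeric pair, giving 5 + 1 = 6 stereoisomers in total.

6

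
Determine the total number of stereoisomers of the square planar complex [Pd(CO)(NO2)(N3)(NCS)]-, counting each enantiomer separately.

A square has two trans pairs of vertices; adjacent vertices are cis.
There are 3 geometric isomers: (CO/NCS trans, N3/NO2 trans); (CO/NO2 trans, N3/NCS trans); (CO/N3 trans, NCS/NO2 trans).
Each arrangement has an internal mirror plane or centre of symmetry, so none is chiral.

3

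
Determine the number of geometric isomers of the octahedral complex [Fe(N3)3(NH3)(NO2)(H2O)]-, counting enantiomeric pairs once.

The six octahedral sites form three mutually perpendicular trans pairs.
There are 4 geometric isomers: N3 mer (3 arrangements); N3 fac (chiral).

4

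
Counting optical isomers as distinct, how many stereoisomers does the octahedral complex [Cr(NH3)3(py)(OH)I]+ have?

In an octahedral complex each vertex has one trans partner and four cis neighbours.
Systematic placement gives 4 geometric isomers: NH3 mer (3 arrangements); NH3 fac (chiral).
One of these lacks any improper symmetry element and so occurs as an enantiomeric pair, giving 4 + 1 = 5 stereoisomers in total.

5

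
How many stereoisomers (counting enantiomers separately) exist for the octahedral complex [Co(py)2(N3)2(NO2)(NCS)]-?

Working through the distinct placements yields 6 geometric isomers: py trans, N3 trans; py cis, N3 trans; py trans, N3 cis; py cis, N3 cis (3 arrangements, 2 chiral).
Of these, 2 lack any improper symmetry element and so occur as enantiomeric pairs, giving 6 + 2 = 8 stereoisomers in total.

8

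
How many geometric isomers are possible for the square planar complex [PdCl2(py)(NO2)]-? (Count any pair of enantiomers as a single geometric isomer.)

A square has two trans pairs of vertices; adjacent vertices are cis.
The distinct arrangements are (2 in all): Cl cis; Cl trans.

2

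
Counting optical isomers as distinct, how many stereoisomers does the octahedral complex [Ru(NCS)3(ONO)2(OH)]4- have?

In an octahedral complex each vertex has one trans partner and four cis neighbours.
Working through the distinct placements yields 3 geometric isomers: NCS mer, ONO trans; NCS mer, ONO cis; NCS fac, ONO cis.
Each arrangement has an internal mirror plane or centre of symmetry, so none is chiral.

3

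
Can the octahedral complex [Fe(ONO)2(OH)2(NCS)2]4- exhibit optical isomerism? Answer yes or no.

The six octahedral sites form three mutually perpendicular trans pairs.
The distinct arrangements are (5 in all): ONO trans, OH trans, NCS trans; ONO cis, OH cis, NCS trans; ONO trans, OH cis, NCS cis; ONO cis, OH cis, NCS cis (chiral); ONO cis, OH trans, NCS cis.
One of these lacks any improper symmetry element and so occurs as an enantiomeric pair, giving 5 + 1 = 6 stereoisomers in total.

yes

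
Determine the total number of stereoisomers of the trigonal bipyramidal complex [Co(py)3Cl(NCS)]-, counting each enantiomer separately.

There are 4 geometric isomers: Cl axial, NCS axial; Cl axial, NCS equatorial; Cl equatorial, NCS axial; Cl equatorial, NCS equatorial.
Each arrangement has an internal mirror plane or centre of symmetry, so none is chiral.

4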